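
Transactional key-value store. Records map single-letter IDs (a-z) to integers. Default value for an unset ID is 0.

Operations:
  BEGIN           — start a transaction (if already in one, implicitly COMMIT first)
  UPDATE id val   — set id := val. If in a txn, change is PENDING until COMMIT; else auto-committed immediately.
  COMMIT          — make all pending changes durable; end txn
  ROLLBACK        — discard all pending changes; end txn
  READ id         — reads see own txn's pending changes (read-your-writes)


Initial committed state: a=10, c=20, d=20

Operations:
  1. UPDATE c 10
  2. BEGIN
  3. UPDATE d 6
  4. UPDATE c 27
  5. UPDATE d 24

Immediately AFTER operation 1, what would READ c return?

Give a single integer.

Initial committed: {a=10, c=20, d=20}
Op 1: UPDATE c=10 (auto-commit; committed c=10)
After op 1: visible(c) = 10 (pending={}, committed={a=10, c=10, d=20})

Answer: 10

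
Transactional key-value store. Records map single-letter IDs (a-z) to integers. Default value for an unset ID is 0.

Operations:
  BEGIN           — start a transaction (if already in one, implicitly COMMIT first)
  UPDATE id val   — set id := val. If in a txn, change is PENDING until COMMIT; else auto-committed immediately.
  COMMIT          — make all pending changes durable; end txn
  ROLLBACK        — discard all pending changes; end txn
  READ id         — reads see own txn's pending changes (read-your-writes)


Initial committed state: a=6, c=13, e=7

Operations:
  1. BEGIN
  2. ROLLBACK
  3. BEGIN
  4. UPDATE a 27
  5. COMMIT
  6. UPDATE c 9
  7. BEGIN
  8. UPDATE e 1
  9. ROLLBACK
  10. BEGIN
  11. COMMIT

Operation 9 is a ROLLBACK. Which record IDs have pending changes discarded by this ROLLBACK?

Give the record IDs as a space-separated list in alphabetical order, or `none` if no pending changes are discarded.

Initial committed: {a=6, c=13, e=7}
Op 1: BEGIN: in_txn=True, pending={}
Op 2: ROLLBACK: discarded pending []; in_txn=False
Op 3: BEGIN: in_txn=True, pending={}
Op 4: UPDATE a=27 (pending; pending now {a=27})
Op 5: COMMIT: merged ['a'] into committed; committed now {a=27, c=13, e=7}
Op 6: UPDATE c=9 (auto-commit; committed c=9)
Op 7: BEGIN: in_txn=True, pending={}
Op 8: UPDATE e=1 (pending; pending now {e=1})
Op 9: ROLLBACK: discarded pending ['e']; in_txn=False
Op 10: BEGIN: in_txn=True, pending={}
Op 11: COMMIT: merged [] into committed; committed now {a=27, c=9, e=7}
ROLLBACK at op 9 discards: ['e']

Answer: e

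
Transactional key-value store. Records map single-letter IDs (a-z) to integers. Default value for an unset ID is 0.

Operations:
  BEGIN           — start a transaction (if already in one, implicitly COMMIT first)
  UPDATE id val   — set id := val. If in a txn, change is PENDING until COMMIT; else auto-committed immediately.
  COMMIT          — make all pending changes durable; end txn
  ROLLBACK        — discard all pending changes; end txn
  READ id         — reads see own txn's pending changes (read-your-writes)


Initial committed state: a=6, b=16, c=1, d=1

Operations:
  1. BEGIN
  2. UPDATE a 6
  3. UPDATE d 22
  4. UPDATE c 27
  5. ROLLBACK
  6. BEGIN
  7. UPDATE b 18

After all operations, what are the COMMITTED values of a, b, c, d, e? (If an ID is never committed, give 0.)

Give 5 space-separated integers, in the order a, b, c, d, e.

Initial committed: {a=6, b=16, c=1, d=1}
Op 1: BEGIN: in_txn=True, pending={}
Op 2: UPDATE a=6 (pending; pending now {a=6})
Op 3: UPDATE d=22 (pending; pending now {a=6, d=22})
Op 4: UPDATE c=27 (pending; pending now {a=6, c=27, d=22})
Op 5: ROLLBACK: discarded pending ['a', 'c', 'd']; in_txn=False
Op 6: BEGIN: in_txn=True, pending={}
Op 7: UPDATE b=18 (pending; pending now {b=18})
Final committed: {a=6, b=16, c=1, d=1}

Answer: 6 16 1 1 0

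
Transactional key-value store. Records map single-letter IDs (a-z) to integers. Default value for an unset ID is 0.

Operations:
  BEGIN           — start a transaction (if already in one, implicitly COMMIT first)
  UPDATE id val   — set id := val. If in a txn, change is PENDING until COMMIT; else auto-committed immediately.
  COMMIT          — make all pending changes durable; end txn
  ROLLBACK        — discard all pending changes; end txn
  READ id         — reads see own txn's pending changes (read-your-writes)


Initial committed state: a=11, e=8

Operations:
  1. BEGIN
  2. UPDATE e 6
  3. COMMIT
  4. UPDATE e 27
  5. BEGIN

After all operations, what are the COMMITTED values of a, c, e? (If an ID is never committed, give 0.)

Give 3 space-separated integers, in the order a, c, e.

Answer: 11 0 27

Derivation:
Initial committed: {a=11, e=8}
Op 1: BEGIN: in_txn=True, pending={}
Op 2: UPDATE e=6 (pending; pending now {e=6})
Op 3: COMMIT: merged ['e'] into committed; committed now {a=11, e=6}
Op 4: UPDATE e=27 (auto-commit; committed e=27)
Op 5: BEGIN: in_txn=True, pending={}
Final committed: {a=11, e=27}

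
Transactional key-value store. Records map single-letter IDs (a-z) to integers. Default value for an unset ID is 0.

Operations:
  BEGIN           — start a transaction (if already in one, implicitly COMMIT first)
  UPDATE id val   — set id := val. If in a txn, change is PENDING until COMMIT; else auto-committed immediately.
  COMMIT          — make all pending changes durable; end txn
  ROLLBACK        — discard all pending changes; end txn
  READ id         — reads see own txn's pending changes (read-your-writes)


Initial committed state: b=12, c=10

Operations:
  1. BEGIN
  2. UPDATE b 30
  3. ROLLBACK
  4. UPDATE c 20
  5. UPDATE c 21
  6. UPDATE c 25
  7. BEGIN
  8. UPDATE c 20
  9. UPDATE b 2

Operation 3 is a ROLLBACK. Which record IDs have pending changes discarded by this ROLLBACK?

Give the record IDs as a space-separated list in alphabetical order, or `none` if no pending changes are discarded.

Initial committed: {b=12, c=10}
Op 1: BEGIN: in_txn=True, pending={}
Op 2: UPDATE b=30 (pending; pending now {b=30})
Op 3: ROLLBACK: discarded pending ['b']; in_txn=False
Op 4: UPDATE c=20 (auto-commit; committed c=20)
Op 5: UPDATE c=21 (auto-commit; committed c=21)
Op 6: UPDATE c=25 (auto-commit; committed c=25)
Op 7: BEGIN: in_txn=True, pending={}
Op 8: UPDATE c=20 (pending; pending now {c=20})
Op 9: UPDATE b=2 (pending; pending now {b=2, c=20})
ROLLBACK at op 3 discards: ['b']

Answer: b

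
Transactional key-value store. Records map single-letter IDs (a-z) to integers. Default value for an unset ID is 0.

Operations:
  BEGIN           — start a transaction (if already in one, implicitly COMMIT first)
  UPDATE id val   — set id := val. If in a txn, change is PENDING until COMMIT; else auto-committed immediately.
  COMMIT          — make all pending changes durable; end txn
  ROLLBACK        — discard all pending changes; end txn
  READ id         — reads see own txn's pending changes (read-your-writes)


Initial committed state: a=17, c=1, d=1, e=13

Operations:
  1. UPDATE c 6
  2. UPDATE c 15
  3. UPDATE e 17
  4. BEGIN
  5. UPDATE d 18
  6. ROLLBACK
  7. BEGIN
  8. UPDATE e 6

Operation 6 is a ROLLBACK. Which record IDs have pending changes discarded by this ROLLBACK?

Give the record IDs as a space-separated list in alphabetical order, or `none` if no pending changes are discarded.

Answer: d

Derivation:
Initial committed: {a=17, c=1, d=1, e=13}
Op 1: UPDATE c=6 (auto-commit; committed c=6)
Op 2: UPDATE c=15 (auto-commit; committed c=15)
Op 3: UPDATE e=17 (auto-commit; committed e=17)
Op 4: BEGIN: in_txn=True, pending={}
Op 5: UPDATE d=18 (pending; pending now {d=18})
Op 6: ROLLBACK: discarded pending ['d']; in_txn=False
Op 7: BEGIN: in_txn=True, pending={}
Op 8: UPDATE e=6 (pending; pending now {e=6})
ROLLBACK at op 6 discards: ['d']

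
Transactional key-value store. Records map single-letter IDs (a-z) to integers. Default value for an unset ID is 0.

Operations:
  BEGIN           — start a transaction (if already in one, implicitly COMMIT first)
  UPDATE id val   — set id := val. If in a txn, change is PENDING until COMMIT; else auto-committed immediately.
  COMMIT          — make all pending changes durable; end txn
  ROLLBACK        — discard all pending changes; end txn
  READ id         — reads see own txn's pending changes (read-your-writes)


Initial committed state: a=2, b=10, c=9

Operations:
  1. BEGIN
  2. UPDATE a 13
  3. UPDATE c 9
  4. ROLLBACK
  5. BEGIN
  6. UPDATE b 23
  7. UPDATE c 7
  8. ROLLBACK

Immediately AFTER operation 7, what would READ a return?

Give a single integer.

Answer: 2

Derivation:
Initial committed: {a=2, b=10, c=9}
Op 1: BEGIN: in_txn=True, pending={}
Op 2: UPDATE a=13 (pending; pending now {a=13})
Op 3: UPDATE c=9 (pending; pending now {a=13, c=9})
Op 4: ROLLBACK: discarded pending ['a', 'c']; in_txn=False
Op 5: BEGIN: in_txn=True, pending={}
Op 6: UPDATE b=23 (pending; pending now {b=23})
Op 7: UPDATE c=7 (pending; pending now {b=23, c=7})
After op 7: visible(a) = 2 (pending={b=23, c=7}, committed={a=2, b=10, c=9})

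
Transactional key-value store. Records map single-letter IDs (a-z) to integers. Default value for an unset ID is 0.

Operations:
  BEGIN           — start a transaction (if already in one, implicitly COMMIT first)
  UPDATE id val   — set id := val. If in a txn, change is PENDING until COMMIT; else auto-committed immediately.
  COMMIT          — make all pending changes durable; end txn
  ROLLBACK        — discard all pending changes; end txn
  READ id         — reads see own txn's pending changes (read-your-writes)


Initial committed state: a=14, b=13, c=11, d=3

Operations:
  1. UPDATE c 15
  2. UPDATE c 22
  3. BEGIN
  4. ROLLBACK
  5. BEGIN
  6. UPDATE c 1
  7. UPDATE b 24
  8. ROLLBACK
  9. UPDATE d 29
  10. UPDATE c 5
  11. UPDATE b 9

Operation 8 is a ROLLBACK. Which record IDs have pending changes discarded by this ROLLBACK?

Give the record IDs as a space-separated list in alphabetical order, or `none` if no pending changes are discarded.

Answer: b c

Derivation:
Initial committed: {a=14, b=13, c=11, d=3}
Op 1: UPDATE c=15 (auto-commit; committed c=15)
Op 2: UPDATE c=22 (auto-commit; committed c=22)
Op 3: BEGIN: in_txn=True, pending={}
Op 4: ROLLBACK: discarded pending []; in_txn=False
Op 5: BEGIN: in_txn=True, pending={}
Op 6: UPDATE c=1 (pending; pending now {c=1})
Op 7: UPDATE b=24 (pending; pending now {b=24, c=1})
Op 8: ROLLBACK: discarded pending ['b', 'c']; in_txn=False
Op 9: UPDATE d=29 (auto-commit; committed d=29)
Op 10: UPDATE c=5 (auto-commit; committed c=5)
Op 11: UPDATE b=9 (auto-commit; committed b=9)
ROLLBACK at op 8 discards: ['b', 'c']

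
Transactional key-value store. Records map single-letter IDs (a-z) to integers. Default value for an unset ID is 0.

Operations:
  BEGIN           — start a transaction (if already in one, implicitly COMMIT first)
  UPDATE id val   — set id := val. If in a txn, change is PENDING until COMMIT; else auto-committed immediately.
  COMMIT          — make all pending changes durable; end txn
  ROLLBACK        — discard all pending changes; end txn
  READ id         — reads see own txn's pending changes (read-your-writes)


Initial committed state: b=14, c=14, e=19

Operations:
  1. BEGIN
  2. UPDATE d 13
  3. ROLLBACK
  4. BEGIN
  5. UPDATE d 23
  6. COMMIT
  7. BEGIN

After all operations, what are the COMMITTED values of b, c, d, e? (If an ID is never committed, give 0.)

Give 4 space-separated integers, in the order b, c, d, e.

Initial committed: {b=14, c=14, e=19}
Op 1: BEGIN: in_txn=True, pending={}
Op 2: UPDATE d=13 (pending; pending now {d=13})
Op 3: ROLLBACK: discarded pending ['d']; in_txn=False
Op 4: BEGIN: in_txn=True, pending={}
Op 5: UPDATE d=23 (pending; pending now {d=23})
Op 6: COMMIT: merged ['d'] into committed; committed now {b=14, c=14, d=23, e=19}
Op 7: BEGIN: in_txn=True, pending={}
Final committed: {b=14, c=14, d=23, e=19}

Answer: 14 14 23 19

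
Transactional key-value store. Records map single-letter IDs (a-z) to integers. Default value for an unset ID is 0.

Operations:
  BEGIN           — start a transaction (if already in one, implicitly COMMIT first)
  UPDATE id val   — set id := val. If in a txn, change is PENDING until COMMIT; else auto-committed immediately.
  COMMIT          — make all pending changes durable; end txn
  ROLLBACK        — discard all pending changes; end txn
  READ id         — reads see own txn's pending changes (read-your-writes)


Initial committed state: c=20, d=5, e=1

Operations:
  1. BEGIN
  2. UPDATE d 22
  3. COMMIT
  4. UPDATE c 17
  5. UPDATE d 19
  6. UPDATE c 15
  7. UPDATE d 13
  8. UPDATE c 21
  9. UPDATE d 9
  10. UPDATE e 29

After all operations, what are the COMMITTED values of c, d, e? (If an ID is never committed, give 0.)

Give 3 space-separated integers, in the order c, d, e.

Initial committed: {c=20, d=5, e=1}
Op 1: BEGIN: in_txn=True, pending={}
Op 2: UPDATE d=22 (pending; pending now {d=22})
Op 3: COMMIT: merged ['d'] into committed; committed now {c=20, d=22, e=1}
Op 4: UPDATE c=17 (auto-commit; committed c=17)
Op 5: UPDATE d=19 (auto-commit; committed d=19)
Op 6: UPDATE c=15 (auto-commit; committed c=15)
Op 7: UPDATE d=13 (auto-commit; committed d=13)
Op 8: UPDATE c=21 (auto-commit; committed c=21)
Op 9: UPDATE d=9 (auto-commit; committed d=9)
Op 10: UPDATE e=29 (auto-commit; committed e=29)
Final committed: {c=21, d=9, e=29}

Answer: 21 9 29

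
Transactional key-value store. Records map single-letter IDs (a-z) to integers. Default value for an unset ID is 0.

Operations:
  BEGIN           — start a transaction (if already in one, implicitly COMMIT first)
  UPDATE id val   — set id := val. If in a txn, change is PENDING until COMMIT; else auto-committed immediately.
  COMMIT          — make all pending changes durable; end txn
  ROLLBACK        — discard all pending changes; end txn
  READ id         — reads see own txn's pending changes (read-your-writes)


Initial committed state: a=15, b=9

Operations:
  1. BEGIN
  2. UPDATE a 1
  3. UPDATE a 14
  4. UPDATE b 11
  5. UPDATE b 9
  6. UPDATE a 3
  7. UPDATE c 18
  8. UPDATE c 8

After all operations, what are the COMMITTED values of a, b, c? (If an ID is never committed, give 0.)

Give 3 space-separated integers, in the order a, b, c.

Initial committed: {a=15, b=9}
Op 1: BEGIN: in_txn=True, pending={}
Op 2: UPDATE a=1 (pending; pending now {a=1})
Op 3: UPDATE a=14 (pending; pending now {a=14})
Op 4: UPDATE b=11 (pending; pending now {a=14, b=11})
Op 5: UPDATE b=9 (pending; pending now {a=14, b=9})
Op 6: UPDATE a=3 (pending; pending now {a=3, b=9})
Op 7: UPDATE c=18 (pending; pending now {a=3, b=9, c=18})
Op 8: UPDATE c=8 (pending; pending now {a=3, b=9, c=8})
Final committed: {a=15, b=9}

Answer: 15 9 0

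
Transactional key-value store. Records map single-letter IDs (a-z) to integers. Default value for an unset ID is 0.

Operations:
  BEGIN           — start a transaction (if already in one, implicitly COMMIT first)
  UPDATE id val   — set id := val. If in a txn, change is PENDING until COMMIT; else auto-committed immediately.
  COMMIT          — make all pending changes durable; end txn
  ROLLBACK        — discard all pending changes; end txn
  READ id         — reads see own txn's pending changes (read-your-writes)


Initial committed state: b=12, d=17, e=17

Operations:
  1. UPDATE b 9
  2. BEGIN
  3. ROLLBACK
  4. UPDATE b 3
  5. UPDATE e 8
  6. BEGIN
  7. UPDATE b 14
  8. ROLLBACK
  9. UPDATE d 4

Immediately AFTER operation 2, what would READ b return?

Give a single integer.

Answer: 9

Derivation:
Initial committed: {b=12, d=17, e=17}
Op 1: UPDATE b=9 (auto-commit; committed b=9)
Op 2: BEGIN: in_txn=True, pending={}
After op 2: visible(b) = 9 (pending={}, committed={b=9, d=17, e=17})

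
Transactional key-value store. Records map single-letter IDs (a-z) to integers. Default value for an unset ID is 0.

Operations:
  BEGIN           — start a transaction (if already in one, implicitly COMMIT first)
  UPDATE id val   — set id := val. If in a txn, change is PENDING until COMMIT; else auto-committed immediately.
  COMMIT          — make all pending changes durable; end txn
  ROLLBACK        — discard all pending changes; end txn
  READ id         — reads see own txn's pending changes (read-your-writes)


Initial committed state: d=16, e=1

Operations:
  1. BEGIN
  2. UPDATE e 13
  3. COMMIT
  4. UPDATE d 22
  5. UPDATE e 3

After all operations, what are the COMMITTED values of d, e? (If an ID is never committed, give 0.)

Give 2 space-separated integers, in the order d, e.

Answer: 22 3

Derivation:
Initial committed: {d=16, e=1}
Op 1: BEGIN: in_txn=True, pending={}
Op 2: UPDATE e=13 (pending; pending now {e=13})
Op 3: COMMIT: merged ['e'] into committed; committed now {d=16, e=13}
Op 4: UPDATE d=22 (auto-commit; committed d=22)
Op 5: UPDATE e=3 (auto-commit; committed e=3)
Final committed: {d=22, e=3}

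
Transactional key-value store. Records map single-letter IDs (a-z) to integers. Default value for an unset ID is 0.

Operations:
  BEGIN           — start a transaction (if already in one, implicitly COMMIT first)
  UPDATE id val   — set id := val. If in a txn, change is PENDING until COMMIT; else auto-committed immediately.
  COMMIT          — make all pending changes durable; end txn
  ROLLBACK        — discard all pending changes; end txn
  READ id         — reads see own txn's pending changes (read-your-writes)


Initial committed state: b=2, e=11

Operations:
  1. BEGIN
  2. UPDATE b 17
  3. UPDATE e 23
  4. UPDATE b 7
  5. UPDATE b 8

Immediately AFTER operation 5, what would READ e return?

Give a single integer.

Initial committed: {b=2, e=11}
Op 1: BEGIN: in_txn=True, pending={}
Op 2: UPDATE b=17 (pending; pending now {b=17})
Op 3: UPDATE e=23 (pending; pending now {b=17, e=23})
Op 4: UPDATE b=7 (pending; pending now {b=7, e=23})
Op 5: UPDATE b=8 (pending; pending now {b=8, e=23})
After op 5: visible(e) = 23 (pending={b=8, e=23}, committed={b=2, e=11})

Answer: 23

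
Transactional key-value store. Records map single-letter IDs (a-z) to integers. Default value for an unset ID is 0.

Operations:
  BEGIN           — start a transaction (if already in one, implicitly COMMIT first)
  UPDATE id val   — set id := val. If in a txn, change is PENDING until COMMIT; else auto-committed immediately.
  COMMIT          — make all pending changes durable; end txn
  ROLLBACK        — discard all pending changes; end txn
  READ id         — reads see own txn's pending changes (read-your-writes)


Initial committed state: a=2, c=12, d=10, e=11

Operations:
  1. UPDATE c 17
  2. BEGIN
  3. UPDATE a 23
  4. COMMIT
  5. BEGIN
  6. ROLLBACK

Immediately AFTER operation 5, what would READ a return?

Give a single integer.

Initial committed: {a=2, c=12, d=10, e=11}
Op 1: UPDATE c=17 (auto-commit; committed c=17)
Op 2: BEGIN: in_txn=True, pending={}
Op 3: UPDATE a=23 (pending; pending now {a=23})
Op 4: COMMIT: merged ['a'] into committed; committed now {a=23, c=17, d=10, e=11}
Op 5: BEGIN: in_txn=True, pending={}
After op 5: visible(a) = 23 (pending={}, committed={a=23, c=17, d=10, e=11})

Answer: 23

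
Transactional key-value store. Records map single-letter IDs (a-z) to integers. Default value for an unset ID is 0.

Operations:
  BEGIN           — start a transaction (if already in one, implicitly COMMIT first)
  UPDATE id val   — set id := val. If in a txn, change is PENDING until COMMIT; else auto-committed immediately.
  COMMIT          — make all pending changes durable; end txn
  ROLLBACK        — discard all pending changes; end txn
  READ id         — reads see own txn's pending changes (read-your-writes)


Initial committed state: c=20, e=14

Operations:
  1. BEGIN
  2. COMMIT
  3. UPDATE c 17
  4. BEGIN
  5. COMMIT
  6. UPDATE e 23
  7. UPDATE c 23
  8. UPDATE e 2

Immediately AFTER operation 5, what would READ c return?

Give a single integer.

Initial committed: {c=20, e=14}
Op 1: BEGIN: in_txn=True, pending={}
Op 2: COMMIT: merged [] into committed; committed now {c=20, e=14}
Op 3: UPDATE c=17 (auto-commit; committed c=17)
Op 4: BEGIN: in_txn=True, pending={}
Op 5: COMMIT: merged [] into committed; committed now {c=17, e=14}
After op 5: visible(c) = 17 (pending={}, committed={c=17, e=14})

Answer: 17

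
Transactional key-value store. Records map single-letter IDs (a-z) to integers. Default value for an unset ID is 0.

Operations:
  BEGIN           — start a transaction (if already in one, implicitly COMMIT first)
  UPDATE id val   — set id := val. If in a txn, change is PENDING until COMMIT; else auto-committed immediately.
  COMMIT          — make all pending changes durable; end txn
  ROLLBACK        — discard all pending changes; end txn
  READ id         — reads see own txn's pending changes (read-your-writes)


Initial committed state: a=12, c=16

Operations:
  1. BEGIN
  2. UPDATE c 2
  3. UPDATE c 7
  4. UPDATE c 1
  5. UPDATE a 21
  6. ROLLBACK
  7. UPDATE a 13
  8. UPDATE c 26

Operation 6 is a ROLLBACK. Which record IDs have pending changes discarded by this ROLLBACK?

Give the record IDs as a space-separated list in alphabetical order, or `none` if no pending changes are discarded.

Answer: a c

Derivation:
Initial committed: {a=12, c=16}
Op 1: BEGIN: in_txn=True, pending={}
Op 2: UPDATE c=2 (pending; pending now {c=2})
Op 3: UPDATE c=7 (pending; pending now {c=7})
Op 4: UPDATE c=1 (pending; pending now {c=1})
Op 5: UPDATE a=21 (pending; pending now {a=21, c=1})
Op 6: ROLLBACK: discarded pending ['a', 'c']; in_txn=False
Op 7: UPDATE a=13 (auto-commit; committed a=13)
Op 8: UPDATE c=26 (auto-commit; committed c=26)
ROLLBACK at op 6 discards: ['a', 'c']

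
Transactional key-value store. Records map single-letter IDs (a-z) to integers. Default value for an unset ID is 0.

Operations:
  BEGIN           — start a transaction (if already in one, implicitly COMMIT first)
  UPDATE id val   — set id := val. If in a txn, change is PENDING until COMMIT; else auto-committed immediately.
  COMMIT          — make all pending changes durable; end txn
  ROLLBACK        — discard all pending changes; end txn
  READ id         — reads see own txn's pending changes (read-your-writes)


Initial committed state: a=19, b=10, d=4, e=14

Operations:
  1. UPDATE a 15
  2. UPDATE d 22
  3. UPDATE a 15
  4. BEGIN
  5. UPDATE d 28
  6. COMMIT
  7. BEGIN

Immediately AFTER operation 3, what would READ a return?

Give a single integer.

Initial committed: {a=19, b=10, d=4, e=14}
Op 1: UPDATE a=15 (auto-commit; committed a=15)
Op 2: UPDATE d=22 (auto-commit; committed d=22)
Op 3: UPDATE a=15 (auto-commit; committed a=15)
After op 3: visible(a) = 15 (pending={}, committed={a=15, b=10, d=22, e=14})

Answer: 15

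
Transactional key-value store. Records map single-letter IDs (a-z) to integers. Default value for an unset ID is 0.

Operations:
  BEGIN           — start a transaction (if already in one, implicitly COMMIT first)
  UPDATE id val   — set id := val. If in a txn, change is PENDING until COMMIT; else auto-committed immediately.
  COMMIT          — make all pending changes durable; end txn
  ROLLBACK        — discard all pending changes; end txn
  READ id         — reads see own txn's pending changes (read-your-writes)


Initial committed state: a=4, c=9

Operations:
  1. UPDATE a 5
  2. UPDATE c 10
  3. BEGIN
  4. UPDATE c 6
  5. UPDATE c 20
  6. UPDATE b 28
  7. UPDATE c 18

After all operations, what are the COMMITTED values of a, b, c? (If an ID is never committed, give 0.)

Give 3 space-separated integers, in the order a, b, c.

Initial committed: {a=4, c=9}
Op 1: UPDATE a=5 (auto-commit; committed a=5)
Op 2: UPDATE c=10 (auto-commit; committed c=10)
Op 3: BEGIN: in_txn=True, pending={}
Op 4: UPDATE c=6 (pending; pending now {c=6})
Op 5: UPDATE c=20 (pending; pending now {c=20})
Op 6: UPDATE b=28 (pending; pending now {b=28, c=20})
Op 7: UPDATE c=18 (pending; pending now {b=28, c=18})
Final committed: {a=5, c=10}

Answer: 5 0 10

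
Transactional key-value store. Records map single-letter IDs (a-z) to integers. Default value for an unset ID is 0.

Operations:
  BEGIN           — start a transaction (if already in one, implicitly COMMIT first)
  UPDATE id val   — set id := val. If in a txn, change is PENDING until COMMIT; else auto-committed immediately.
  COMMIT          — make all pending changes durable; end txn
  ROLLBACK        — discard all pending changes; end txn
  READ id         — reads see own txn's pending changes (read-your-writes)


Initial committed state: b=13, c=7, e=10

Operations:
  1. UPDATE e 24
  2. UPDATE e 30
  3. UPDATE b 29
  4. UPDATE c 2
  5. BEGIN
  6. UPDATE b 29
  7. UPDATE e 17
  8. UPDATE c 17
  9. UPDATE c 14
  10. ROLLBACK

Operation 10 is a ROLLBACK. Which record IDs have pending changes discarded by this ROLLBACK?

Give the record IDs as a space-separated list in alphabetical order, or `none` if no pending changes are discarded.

Answer: b c e

Derivation:
Initial committed: {b=13, c=7, e=10}
Op 1: UPDATE e=24 (auto-commit; committed e=24)
Op 2: UPDATE e=30 (auto-commit; committed e=30)
Op 3: UPDATE b=29 (auto-commit; committed b=29)
Op 4: UPDATE c=2 (auto-commit; committed c=2)
Op 5: BEGIN: in_txn=True, pending={}
Op 6: UPDATE b=29 (pending; pending now {b=29})
Op 7: UPDATE e=17 (pending; pending now {b=29, e=17})
Op 8: UPDATE c=17 (pending; pending now {b=29, c=17, e=17})
Op 9: UPDATE c=14 (pending; pending now {b=29, c=14, e=17})
Op 10: ROLLBACK: discarded pending ['b', 'c', 'e']; in_txn=False
ROLLBACK at op 10 discards: ['b', 'c', 'e']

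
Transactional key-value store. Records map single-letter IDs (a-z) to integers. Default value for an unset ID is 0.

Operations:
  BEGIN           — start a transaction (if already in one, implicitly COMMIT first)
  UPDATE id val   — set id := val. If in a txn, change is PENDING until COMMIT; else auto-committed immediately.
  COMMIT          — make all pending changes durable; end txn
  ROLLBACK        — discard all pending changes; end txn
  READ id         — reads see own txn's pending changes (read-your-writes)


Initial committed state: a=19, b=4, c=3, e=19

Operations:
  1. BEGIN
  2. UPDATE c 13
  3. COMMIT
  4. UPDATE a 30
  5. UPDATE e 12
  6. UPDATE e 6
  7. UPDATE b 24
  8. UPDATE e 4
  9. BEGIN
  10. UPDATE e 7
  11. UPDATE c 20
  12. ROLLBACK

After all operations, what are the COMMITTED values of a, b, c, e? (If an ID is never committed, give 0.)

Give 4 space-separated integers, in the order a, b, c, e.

Initial committed: {a=19, b=4, c=3, e=19}
Op 1: BEGIN: in_txn=True, pending={}
Op 2: UPDATE c=13 (pending; pending now {c=13})
Op 3: COMMIT: merged ['c'] into committed; committed now {a=19, b=4, c=13, e=19}
Op 4: UPDATE a=30 (auto-commit; committed a=30)
Op 5: UPDATE e=12 (auto-commit; committed e=12)
Op 6: UPDATE e=6 (auto-commit; committed e=6)
Op 7: UPDATE b=24 (auto-commit; committed b=24)
Op 8: UPDATE e=4 (auto-commit; committed e=4)
Op 9: BEGIN: in_txn=True, pending={}
Op 10: UPDATE e=7 (pending; pending now {e=7})
Op 11: UPDATE c=20 (pending; pending now {c=20, e=7})
Op 12: ROLLBACK: discarded pending ['c', 'e']; in_txn=False
Final committed: {a=30, b=24, c=13, e=4}

Answer: 30 24 13 4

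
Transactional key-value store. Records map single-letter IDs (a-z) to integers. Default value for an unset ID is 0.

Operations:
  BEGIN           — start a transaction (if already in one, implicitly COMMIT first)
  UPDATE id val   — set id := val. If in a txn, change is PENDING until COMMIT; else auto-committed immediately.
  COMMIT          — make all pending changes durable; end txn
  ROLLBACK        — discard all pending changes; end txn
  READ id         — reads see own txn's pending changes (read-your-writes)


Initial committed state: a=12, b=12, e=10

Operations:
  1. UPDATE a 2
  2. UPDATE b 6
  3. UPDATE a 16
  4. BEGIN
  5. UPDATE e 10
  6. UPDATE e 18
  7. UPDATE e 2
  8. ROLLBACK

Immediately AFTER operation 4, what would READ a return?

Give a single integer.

Answer: 16

Derivation:
Initial committed: {a=12, b=12, e=10}
Op 1: UPDATE a=2 (auto-commit; committed a=2)
Op 2: UPDATE b=6 (auto-commit; committed b=6)
Op 3: UPDATE a=16 (auto-commit; committed a=16)
Op 4: BEGIN: in_txn=True, pending={}
After op 4: visible(a) = 16 (pending={}, committed={a=16, b=6, e=10})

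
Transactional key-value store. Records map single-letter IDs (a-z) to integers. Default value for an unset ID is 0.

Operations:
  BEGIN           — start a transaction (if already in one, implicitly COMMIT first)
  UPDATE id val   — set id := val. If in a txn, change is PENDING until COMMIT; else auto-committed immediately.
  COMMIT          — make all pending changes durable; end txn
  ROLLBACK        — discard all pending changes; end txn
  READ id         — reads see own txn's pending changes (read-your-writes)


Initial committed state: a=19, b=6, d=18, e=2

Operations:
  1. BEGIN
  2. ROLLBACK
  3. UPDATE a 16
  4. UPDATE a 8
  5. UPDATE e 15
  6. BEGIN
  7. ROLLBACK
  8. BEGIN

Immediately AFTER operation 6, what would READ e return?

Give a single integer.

Initial committed: {a=19, b=6, d=18, e=2}
Op 1: BEGIN: in_txn=True, pending={}
Op 2: ROLLBACK: discarded pending []; in_txn=False
Op 3: UPDATE a=16 (auto-commit; committed a=16)
Op 4: UPDATE a=8 (auto-commit; committed a=8)
Op 5: UPDATE e=15 (auto-commit; committed e=15)
Op 6: BEGIN: in_txn=True, pending={}
After op 6: visible(e) = 15 (pending={}, committed={a=8, b=6, d=18, e=15})

Answer: 15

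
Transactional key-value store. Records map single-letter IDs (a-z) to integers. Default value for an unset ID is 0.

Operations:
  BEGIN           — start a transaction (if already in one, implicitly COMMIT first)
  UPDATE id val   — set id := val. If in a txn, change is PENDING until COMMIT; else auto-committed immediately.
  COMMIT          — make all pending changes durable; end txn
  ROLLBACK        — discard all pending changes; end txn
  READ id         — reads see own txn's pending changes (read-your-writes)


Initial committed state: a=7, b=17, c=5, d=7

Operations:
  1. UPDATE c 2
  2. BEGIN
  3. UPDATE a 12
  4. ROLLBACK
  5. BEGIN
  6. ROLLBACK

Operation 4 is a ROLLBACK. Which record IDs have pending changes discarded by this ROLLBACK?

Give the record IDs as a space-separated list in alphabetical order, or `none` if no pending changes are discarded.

Answer: a

Derivation:
Initial committed: {a=7, b=17, c=5, d=7}
Op 1: UPDATE c=2 (auto-commit; committed c=2)
Op 2: BEGIN: in_txn=True, pending={}
Op 3: UPDATE a=12 (pending; pending now {a=12})
Op 4: ROLLBACK: discarded pending ['a']; in_txn=False
Op 5: BEGIN: in_txn=True, pending={}
Op 6: ROLLBACK: discarded pending []; in_txn=False
ROLLBACK at op 4 discards: ['a']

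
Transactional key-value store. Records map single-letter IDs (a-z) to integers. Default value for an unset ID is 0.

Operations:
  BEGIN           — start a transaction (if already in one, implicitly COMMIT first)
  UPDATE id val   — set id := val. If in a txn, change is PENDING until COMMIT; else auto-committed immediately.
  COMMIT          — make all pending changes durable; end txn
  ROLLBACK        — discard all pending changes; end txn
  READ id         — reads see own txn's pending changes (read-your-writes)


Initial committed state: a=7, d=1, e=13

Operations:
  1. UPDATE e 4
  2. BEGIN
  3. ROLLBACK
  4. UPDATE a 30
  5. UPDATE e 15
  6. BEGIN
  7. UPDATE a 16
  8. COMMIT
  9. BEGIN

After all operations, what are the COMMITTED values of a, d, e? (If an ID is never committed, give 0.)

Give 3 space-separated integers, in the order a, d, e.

Answer: 16 1 15

Derivation:
Initial committed: {a=7, d=1, e=13}
Op 1: UPDATE e=4 (auto-commit; committed e=4)
Op 2: BEGIN: in_txn=True, pending={}
Op 3: ROLLBACK: discarded pending []; in_txn=False
Op 4: UPDATE a=30 (auto-commit; committed a=30)
Op 5: UPDATE e=15 (auto-commit; committed e=15)
Op 6: BEGIN: in_txn=True, pending={}
Op 7: UPDATE a=16 (pending; pending now {a=16})
Op 8: COMMIT: merged ['a'] into committed; committed now {a=16, d=1, e=15}
Op 9: BEGIN: in_txn=True, pending={}
Final committed: {a=16, d=1, e=15}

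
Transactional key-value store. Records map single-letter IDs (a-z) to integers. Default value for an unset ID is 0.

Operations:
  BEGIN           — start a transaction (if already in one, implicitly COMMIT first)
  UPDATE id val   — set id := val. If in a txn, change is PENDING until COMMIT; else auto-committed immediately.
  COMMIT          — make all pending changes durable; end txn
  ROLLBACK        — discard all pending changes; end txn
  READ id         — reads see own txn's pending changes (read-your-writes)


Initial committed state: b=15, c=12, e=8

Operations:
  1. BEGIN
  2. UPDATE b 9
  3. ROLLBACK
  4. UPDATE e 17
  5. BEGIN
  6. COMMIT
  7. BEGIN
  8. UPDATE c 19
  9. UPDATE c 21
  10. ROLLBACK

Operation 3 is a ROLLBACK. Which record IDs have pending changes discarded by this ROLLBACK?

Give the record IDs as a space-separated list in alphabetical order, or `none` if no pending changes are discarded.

Answer: b

Derivation:
Initial committed: {b=15, c=12, e=8}
Op 1: BEGIN: in_txn=True, pending={}
Op 2: UPDATE b=9 (pending; pending now {b=9})
Op 3: ROLLBACK: discarded pending ['b']; in_txn=False
Op 4: UPDATE e=17 (auto-commit; committed e=17)
Op 5: BEGIN: in_txn=True, pending={}
Op 6: COMMIT: merged [] into committed; committed now {b=15, c=12, e=17}
Op 7: BEGIN: in_txn=True, pending={}
Op 8: UPDATE c=19 (pending; pending now {c=19})
Op 9: UPDATE c=21 (pending; pending now {c=21})
Op 10: ROLLBACK: discarded pending ['c']; in_txn=False
ROLLBACK at op 3 discards: ['b']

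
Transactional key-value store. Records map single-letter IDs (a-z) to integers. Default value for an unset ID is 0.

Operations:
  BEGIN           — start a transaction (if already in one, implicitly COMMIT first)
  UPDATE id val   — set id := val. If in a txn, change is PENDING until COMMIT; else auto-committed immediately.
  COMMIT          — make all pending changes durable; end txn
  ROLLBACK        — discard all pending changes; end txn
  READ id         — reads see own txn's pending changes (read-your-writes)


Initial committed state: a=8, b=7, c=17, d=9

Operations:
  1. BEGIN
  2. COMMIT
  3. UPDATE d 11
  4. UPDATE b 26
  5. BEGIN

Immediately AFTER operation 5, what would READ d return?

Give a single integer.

Answer: 11

Derivation:
Initial committed: {a=8, b=7, c=17, d=9}
Op 1: BEGIN: in_txn=True, pending={}
Op 2: COMMIT: merged [] into committed; committed now {a=8, b=7, c=17, d=9}
Op 3: UPDATE d=11 (auto-commit; committed d=11)
Op 4: UPDATE b=26 (auto-commit; committed b=26)
Op 5: BEGIN: in_txn=True, pending={}
After op 5: visible(d) = 11 (pending={}, committed={a=8, b=26, c=17, d=11})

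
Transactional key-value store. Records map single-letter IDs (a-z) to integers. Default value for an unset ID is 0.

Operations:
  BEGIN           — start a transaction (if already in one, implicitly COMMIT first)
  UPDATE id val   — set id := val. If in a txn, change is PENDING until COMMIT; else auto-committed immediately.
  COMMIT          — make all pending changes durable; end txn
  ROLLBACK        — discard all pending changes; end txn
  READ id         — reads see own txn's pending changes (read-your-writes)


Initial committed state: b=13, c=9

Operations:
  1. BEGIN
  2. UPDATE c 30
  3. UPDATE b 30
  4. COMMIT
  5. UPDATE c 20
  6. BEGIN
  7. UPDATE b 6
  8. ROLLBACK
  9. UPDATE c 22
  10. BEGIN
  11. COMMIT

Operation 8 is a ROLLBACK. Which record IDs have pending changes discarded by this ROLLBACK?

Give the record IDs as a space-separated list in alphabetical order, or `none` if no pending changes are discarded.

Initial committed: {b=13, c=9}
Op 1: BEGIN: in_txn=True, pending={}
Op 2: UPDATE c=30 (pending; pending now {c=30})
Op 3: UPDATE b=30 (pending; pending now {b=30, c=30})
Op 4: COMMIT: merged ['b', 'c'] into committed; committed now {b=30, c=30}
Op 5: UPDATE c=20 (auto-commit; committed c=20)
Op 6: BEGIN: in_txn=True, pending={}
Op 7: UPDATE b=6 (pending; pending now {b=6})
Op 8: ROLLBACK: discarded pending ['b']; in_txn=False
Op 9: UPDATE c=22 (auto-commit; committed c=22)
Op 10: BEGIN: in_txn=True, pending={}
Op 11: COMMIT: merged [] into committed; committed now {b=30, c=22}
ROLLBACK at op 8 discards: ['b']

Answer: b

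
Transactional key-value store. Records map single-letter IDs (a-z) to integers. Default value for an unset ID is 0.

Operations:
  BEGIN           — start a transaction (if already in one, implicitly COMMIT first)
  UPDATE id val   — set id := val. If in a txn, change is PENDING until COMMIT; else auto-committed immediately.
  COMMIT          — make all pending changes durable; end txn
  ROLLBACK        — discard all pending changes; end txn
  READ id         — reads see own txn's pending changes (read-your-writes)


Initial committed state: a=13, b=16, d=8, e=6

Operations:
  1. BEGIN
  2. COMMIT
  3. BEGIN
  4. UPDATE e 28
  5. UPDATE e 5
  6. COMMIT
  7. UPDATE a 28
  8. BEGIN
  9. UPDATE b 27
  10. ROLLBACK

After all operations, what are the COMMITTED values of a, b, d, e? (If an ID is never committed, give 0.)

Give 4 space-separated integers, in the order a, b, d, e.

Answer: 28 16 8 5

Derivation:
Initial committed: {a=13, b=16, d=8, e=6}
Op 1: BEGIN: in_txn=True, pending={}
Op 2: COMMIT: merged [] into committed; committed now {a=13, b=16, d=8, e=6}
Op 3: BEGIN: in_txn=True, pending={}
Op 4: UPDATE e=28 (pending; pending now {e=28})
Op 5: UPDATE e=5 (pending; pending now {e=5})
Op 6: COMMIT: merged ['e'] into committed; committed now {a=13, b=16, d=8, e=5}
Op 7: UPDATE a=28 (auto-commit; committed a=28)
Op 8: BEGIN: in_txn=True, pending={}
Op 9: UPDATE b=27 (pending; pending now {b=27})
Op 10: ROLLBACK: discarded pending ['b']; in_txn=False
Final committed: {a=28, b=16, d=8, e=5}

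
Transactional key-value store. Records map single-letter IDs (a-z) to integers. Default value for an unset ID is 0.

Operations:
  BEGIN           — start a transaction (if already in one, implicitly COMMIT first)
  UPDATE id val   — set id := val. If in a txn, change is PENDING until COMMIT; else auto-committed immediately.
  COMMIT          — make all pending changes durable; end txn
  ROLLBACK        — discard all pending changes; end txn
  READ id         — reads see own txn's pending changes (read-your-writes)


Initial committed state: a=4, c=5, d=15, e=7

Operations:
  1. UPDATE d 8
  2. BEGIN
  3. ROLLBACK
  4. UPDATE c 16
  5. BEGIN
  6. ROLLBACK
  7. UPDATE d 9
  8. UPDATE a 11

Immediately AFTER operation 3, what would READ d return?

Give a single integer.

Answer: 8

Derivation:
Initial committed: {a=4, c=5, d=15, e=7}
Op 1: UPDATE d=8 (auto-commit; committed d=8)
Op 2: BEGIN: in_txn=True, pending={}
Op 3: ROLLBACK: discarded pending []; in_txn=False
After op 3: visible(d) = 8 (pending={}, committed={a=4, c=5, d=8, e=7})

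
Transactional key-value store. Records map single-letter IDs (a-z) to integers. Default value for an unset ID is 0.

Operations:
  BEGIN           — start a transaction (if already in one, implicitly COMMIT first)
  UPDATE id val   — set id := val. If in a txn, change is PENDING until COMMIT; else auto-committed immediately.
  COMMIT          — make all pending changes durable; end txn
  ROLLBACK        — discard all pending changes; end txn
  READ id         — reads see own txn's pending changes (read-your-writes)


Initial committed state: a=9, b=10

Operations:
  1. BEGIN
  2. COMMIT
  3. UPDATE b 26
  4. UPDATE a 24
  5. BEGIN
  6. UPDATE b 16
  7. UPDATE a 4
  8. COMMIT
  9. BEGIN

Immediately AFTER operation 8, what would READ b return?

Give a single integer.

Answer: 16

Derivation:
Initial committed: {a=9, b=10}
Op 1: BEGIN: in_txn=True, pending={}
Op 2: COMMIT: merged [] into committed; committed now {a=9, b=10}
Op 3: UPDATE b=26 (auto-commit; committed b=26)
Op 4: UPDATE a=24 (auto-commit; committed a=24)
Op 5: BEGIN: in_txn=True, pending={}
Op 6: UPDATE b=16 (pending; pending now {b=16})
Op 7: UPDATE a=4 (pending; pending now {a=4, b=16})
Op 8: COMMIT: merged ['a', 'b'] into committed; committed now {a=4, b=16}
After op 8: visible(b) = 16 (pending={}, committed={a=4, b=16})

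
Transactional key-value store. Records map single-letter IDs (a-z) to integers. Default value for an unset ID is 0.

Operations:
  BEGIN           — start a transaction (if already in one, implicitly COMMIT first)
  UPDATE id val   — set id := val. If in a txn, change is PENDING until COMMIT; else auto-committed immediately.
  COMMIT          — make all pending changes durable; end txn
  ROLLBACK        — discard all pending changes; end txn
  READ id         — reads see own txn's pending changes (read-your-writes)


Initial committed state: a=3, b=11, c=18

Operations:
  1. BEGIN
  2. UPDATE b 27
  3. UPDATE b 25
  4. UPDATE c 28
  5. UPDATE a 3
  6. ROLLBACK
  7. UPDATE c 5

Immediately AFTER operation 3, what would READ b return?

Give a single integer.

Initial committed: {a=3, b=11, c=18}
Op 1: BEGIN: in_txn=True, pending={}
Op 2: UPDATE b=27 (pending; pending now {b=27})
Op 3: UPDATE b=25 (pending; pending now {b=25})
After op 3: visible(b) = 25 (pending={b=25}, committed={a=3, b=11, c=18})

Answer: 25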